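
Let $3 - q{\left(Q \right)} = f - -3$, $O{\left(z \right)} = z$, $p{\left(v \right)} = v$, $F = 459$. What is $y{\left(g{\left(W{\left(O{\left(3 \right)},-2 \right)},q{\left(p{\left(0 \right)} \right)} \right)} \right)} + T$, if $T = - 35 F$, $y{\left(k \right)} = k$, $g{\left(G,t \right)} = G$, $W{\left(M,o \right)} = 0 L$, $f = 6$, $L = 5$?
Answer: $-16065$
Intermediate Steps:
$W{\left(M,o \right)} = 0$ ($W{\left(M,o \right)} = 0 \cdot 5 = 0$)
$q{\left(Q \right)} = -6$ ($q{\left(Q \right)} = 3 - \left(6 - -3\right) = 3 - \left(6 + 3\right) = 3 - 9 = -6$)
$T = -16065$ ($T = \left(-35\right) 459 = -16065$)
$y{\left(g{\left(W{\left(O{\left(3 \right)},-2 \right)},q{\left(p{\left(0 \right)} \right)} \right)} \right)} + T = 0 - 16065 = -16065$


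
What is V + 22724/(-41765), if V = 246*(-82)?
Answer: -842506304/41765 ≈ -20173.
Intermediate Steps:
V = -20172
V + 22724/(-41765) = -20172 + 22724/(-41765) = -20172 + 22724*(-1/41765) = -20172 - 22724/41765 = -842506304/41765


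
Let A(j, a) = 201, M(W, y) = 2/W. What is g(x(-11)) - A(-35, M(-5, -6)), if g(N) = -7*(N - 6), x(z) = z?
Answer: -82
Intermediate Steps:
g(N) = 42 - 7*N (g(N) = -7*(-6 + N) = 42 - 7*N)
g(x(-11)) - A(-35, M(-5, -6)) = (42 - 7*(-11)) - 1*201 = (42 + 77) - 201 = 119 - 201 = -82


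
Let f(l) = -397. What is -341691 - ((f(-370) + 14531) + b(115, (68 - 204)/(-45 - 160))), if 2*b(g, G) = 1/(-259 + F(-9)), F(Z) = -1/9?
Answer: -1659567791/4664 ≈ -3.5583e+5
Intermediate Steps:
F(Z) = -⅑ (F(Z) = -1*⅑ = -⅑)
b(g, G) = -9/4664 (b(g, G) = 1/(2*(-259 - ⅑)) = 1/(2*(-2332/9)) = (½)*(-9/2332) = -9/4664)
-341691 - ((f(-370) + 14531) + b(115, (68 - 204)/(-45 - 160))) = -341691 - ((-397 + 14531) - 9/4664) = -341691 - (14134 - 9/4664) = -341691 - 1*65920967/4664 = -341691 - 65920967/4664 = -1659567791/4664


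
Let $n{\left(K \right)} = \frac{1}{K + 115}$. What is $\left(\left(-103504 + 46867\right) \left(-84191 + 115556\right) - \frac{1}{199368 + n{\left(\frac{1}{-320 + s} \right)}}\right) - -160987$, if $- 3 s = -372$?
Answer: $- \frac{7981716318241180403}{4493555548} \approx -1.7763 \cdot 10^{9}$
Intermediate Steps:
$s = 124$ ($s = \left(- \frac{1}{3}\right) \left(-372\right) = 124$)
$n{\left(K \right)} = \frac{1}{115 + K}$
$\left(\left(-103504 + 46867\right) \left(-84191 + 115556\right) - \frac{1}{199368 + n{\left(\frac{1}{-320 + s} \right)}}\right) - -160987 = \left(\left(-103504 + 46867\right) \left(-84191 + 115556\right) - \frac{1}{199368 + \frac{1}{115 + \frac{1}{-320 + 124}}}\right) - -160987 = \left(\left(-56637\right) 31365 - \frac{1}{199368 + \frac{1}{115 + \frac{1}{-196}}}\right) + 160987 = \left(-1776419505 - \frac{1}{199368 + \frac{1}{115 - \frac{1}{196}}}\right) + 160987 = \left(-1776419505 - \frac{1}{199368 + \frac{1}{\frac{22539}{196}}}\right) + 160987 = \left(-1776419505 - \frac{1}{199368 + \frac{196}{22539}}\right) + 160987 = \left(-1776419505 - \frac{1}{\frac{4493555548}{22539}}\right) + 160987 = \left(-1776419505 - \frac{22539}{4493555548}\right) + 160987 = - \frac{7982439722268186279}{4493555548} + 160987 = - \frac{7981716318241180403}{4493555548}$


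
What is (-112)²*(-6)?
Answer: -75264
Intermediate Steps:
(-112)²*(-6) = 12544*(-6) = -75264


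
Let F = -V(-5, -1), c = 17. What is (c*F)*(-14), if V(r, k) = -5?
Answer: -1190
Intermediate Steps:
F = 5 (F = -1*(-5) = 5)
(c*F)*(-14) = (17*5)*(-14) = 85*(-14) = -1190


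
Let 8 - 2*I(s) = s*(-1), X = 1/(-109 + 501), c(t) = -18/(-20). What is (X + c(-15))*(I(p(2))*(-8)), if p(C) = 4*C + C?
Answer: -15921/245 ≈ -64.984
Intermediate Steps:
c(t) = 9/10 (c(t) = -18*(-1/20) = 9/10)
p(C) = 5*C
X = 1/392 ≈ 0.0025510
I(s) = 4 + s/2 (I(s) = 4 - s*(-1)/2 = 4 - (-1)*s/2 = 4 + s/2)
(X + c(-15))*(I(p(2))*(-8)) = (1/392 + 9/10)*((4 + (5*2)/2)*(-8)) = 1769*((4 + (½)*10)*(-8))/1960 = 1769*((4 + 5)*(-8))/1960 = 1769*(9*(-8))/1960 = (1769/1960)*(-72) = -15921/245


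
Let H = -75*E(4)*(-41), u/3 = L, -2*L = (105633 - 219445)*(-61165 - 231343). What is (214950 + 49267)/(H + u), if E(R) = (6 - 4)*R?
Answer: -264217/49936356144 ≈ -5.2911e-6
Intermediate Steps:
E(R) = 2*R
L = -16645460248 (L = -(105633 - 219445)*(-61165 - 231343)/2 = -(-56906)*(-292508) = -½*33290920496 = -16645460248)
u = -49936380744 (u = 3*(-16645460248) = -49936380744)
H = 24600 (H = -150*4*(-41) = -75*8*(-41) = -600*(-41) = 24600)
(214950 + 49267)/(H + u) = (214950 + 49267)/(24600 - 49936380744) = 264217/(-49936356144) = 264217*(-1/49936356144) = -264217/49936356144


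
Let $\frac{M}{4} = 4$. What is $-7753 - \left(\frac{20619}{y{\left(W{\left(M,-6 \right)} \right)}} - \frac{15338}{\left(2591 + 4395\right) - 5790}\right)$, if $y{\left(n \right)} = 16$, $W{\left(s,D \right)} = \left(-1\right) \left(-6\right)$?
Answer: $- \frac{43194081}{4784} \approx -9028.9$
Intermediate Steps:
$M = 16$ ($M = 4 \cdot 4 = 16$)
$W{\left(s,D \right)} = 6$
$-7753 - \left(\frac{20619}{y{\left(W{\left(M,-6 \right)} \right)}} - \frac{15338}{\left(2591 + 4395\right) - 5790}\right) = -7753 - \left(\frac{20619}{16} - \frac{15338}{\left(2591 + 4395\right) - 5790}\right) = -7753 - \left(20619 \cdot \frac{1}{16} - \frac{15338}{6986 - 5790}\right) = -7753 - \left(\frac{20619}{16} - \frac{15338}{1196}\right) = -7753 - \left(\frac{20619}{16} - \frac{7669}{598}\right) = -7753 - \frac{6103729}{4784} = - \frac{43194081}{4784}$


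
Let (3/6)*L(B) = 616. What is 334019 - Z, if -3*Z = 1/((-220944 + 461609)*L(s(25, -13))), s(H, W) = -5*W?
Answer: 297109179018961/889497840 ≈ 3.3402e+5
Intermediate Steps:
L(B) = 1232 (L(B) = 2*616 = 1232)
Z = -1/889497840 (Z = -1/(3*(-220944 + 461609)*1232) = -1/(3*240665*1232) = -1/(721995*1232) = -⅓*1/296499280 = -1/889497840 ≈ -1.1242e-9)
334019 - Z = 334019 - 1*(-1/889497840) = 334019 + 1/889497840 = 297109179018961/889497840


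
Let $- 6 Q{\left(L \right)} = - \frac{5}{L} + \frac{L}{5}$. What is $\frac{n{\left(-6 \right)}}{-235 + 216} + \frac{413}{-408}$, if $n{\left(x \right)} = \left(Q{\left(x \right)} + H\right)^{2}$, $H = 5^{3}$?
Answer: $- \frac{8625260507}{10465200} \approx -824.18$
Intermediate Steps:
$H = 125$
$Q{\left(L \right)} = - \frac{L}{30} + \frac{5}{6 L}$ ($Q{\left(L \right)} = - \frac{- \frac{5}{L} + \frac{L}{5}}{6} = - \frac{L}{30} + \frac{5}{6 L}$)
$n{\left(x \right)} = \left(125 + \frac{25 - x^{2}}{30 x}\right)^{2}$ ($n{\left(x \right)} = \left(\frac{25 - x^{2}}{30 x} + 125\right)^{2} = \left(125 + \frac{25 - x^{2}}{30 x}\right)^{2}$)
$\frac{n{\left(-6 \right)}}{-235 + 216} + \frac{413}{-408} = \frac{\frac{1}{900} \cdot \frac{1}{36} \left(25 - \left(-6\right)^{2} + 3750 \left(-6\right)\right)^{2}}{-235 + 216} + \frac{413}{-408} = \frac{\frac{1}{900} \cdot \frac{1}{36} \left(25 - 36 - 22500\right)^{2}}{-19} + 413 \left(- \frac{1}{408}\right) = \frac{1}{900} \cdot \frac{1}{36} \left(25 - 36 - 22500\right)^{2} \left(- \frac{1}{19}\right) - \frac{413}{408} = \frac{1}{900} \cdot \frac{1}{36} \left(-22511\right)^{2} \left(- \frac{1}{19}\right) - \frac{413}{408} = \frac{1}{900} \cdot \frac{1}{36} \cdot 506745121 \left(- \frac{1}{19}\right) - \frac{413}{408} = \frac{506745121}{32400} \left(- \frac{1}{19}\right) - \frac{413}{408} = - \frac{506745121}{615600} - \frac{413}{408} = - \frac{8625260507}{10465200}$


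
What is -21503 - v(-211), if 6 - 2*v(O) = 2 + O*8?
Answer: -22349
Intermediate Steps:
v(O) = 2 - 4*O (v(O) = 3 - (2 + O*8)/2 = 3 - (2 + 8*O)/2 = 3 + (-1 - 4*O) = 2 - 4*O)
-21503 - v(-211) = -21503 - (2 - 4*(-211)) = -21503 - (2 + 844) = -21503 - 1*846 = -21503 - 846 = -22349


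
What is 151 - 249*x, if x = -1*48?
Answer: 12103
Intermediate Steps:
x = -48
151 - 249*x = 151 - 249*(-48) = 151 + 11952 = 12103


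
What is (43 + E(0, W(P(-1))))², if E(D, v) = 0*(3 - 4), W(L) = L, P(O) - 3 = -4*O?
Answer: 1849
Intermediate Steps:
P(O) = 3 - 4*O
E(D, v) = 0 (E(D, v) = 0*(-1) = 0)
(43 + E(0, W(P(-1))))² = (43 + 0)² = 43² = 1849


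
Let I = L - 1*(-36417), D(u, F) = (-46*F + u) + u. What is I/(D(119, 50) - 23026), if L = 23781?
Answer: -30099/12544 ≈ -2.3995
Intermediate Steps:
D(u, F) = -46*F + 2*u (D(u, F) = (u - 46*F) + u = -46*F + 2*u)
I = 60198 (I = 23781 - 1*(-36417) = 23781 + 36417 = 60198)
I/(D(119, 50) - 23026) = 60198/((-46*50 + 2*119) - 23026) = 60198/((-2300 + 238) - 23026) = 60198/(-2062 - 23026) = 60198/(-25088) = 60198*(-1/25088) = -30099/12544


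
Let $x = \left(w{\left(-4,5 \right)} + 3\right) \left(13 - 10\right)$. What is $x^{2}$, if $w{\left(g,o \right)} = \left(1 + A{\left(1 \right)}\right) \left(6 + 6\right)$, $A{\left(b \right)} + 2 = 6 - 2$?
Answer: $13689$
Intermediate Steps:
$A{\left(b \right)} = 2$ ($A{\left(b \right)} = -2 + \left(6 - 2\right) = -2 + 4 = 2$)
$w{\left(g,o \right)} = 36$ ($w{\left(g,o \right)} = \left(1 + 2\right) \left(6 + 6\right) = 3 \cdot 12 = 36$)
$x = 117$ ($x = \left(36 + 3\right) \left(13 - 10\right) = 39 \cdot 3 = 117$)
$x^{2} = 117^{2} = 13689$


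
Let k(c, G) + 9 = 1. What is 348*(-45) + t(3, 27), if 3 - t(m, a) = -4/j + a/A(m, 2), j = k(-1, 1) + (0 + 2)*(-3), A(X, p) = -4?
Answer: -438215/28 ≈ -15651.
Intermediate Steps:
k(c, G) = -8 (k(c, G) = -9 + 1 = -8)
j = -14 (j = -8 + (0 + 2)*(-3) = -8 + 2*(-3) = -8 - 6 = -14)
t(m, a) = 19/7 + a/4 (t(m, a) = 3 - (-4/(-14) + a/(-4)) = 3 - (-4*(-1/14) + a*(-1/4)) = 3 - (2/7 - a/4) = 3 + (-2/7 + a/4) = 19/7 + a/4)
348*(-45) + t(3, 27) = 348*(-45) + (19/7 + (1/4)*27) = -15660 + (19/7 + 27/4) = -15660 + 265/28 = -438215/28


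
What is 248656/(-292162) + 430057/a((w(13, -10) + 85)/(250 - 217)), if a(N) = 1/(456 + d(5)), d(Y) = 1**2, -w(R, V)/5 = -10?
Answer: 28710182449641/146081 ≈ 1.9654e+8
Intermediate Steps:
w(R, V) = 50 (w(R, V) = -5*(-10) = 50)
d(Y) = 1
a(N) = 1/457 (a(N) = 1/(456 + 1) = 1/457)
248656/(-292162) + 430057/a((w(13, -10) + 85)/(250 - 217)) = 248656/(-292162) + 430057/(1/457) = 248656*(-1/292162) + 430057*457 = -124328/146081 + 196536049 = 28710182449641/146081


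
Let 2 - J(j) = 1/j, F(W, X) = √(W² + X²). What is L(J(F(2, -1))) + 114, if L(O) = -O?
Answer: 112 + √5/5 ≈ 112.45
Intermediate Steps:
J(j) = 2 - 1/j
L(J(F(2, -1))) + 114 = -(2 - 1/(√(2² + (-1)²))) + 114 = -(2 - 1/(√(4 + 1))) + 114 = -(2 - 1/(√5)) + 114 = -(2 - √5/5) + 114 = (-2 + √5/5) + 114 = 112 + √5/5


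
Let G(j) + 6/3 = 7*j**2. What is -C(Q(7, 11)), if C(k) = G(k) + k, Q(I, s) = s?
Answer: -856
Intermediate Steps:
G(j) = -2 + 7*j**2
C(k) = -2 + k + 7*k**2 (C(k) = (-2 + 7*k**2) + k = -2 + k + 7*k**2)
-C(Q(7, 11)) = -(-2 + 11 + 7*11**2) = -(-2 + 11 + 7*121) = -(-2 + 11 + 847) = -1*856 = -856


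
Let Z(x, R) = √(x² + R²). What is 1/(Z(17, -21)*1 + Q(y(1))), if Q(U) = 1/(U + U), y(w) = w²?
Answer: -2/2919 + 4*√730/2919 ≈ 0.036339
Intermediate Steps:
Q(U) = 1/(2*U)
Z(x, R) = √(R² + x²)
1/(Z(17, -21)*1 + Q(y(1))) = 1/(√((-21)² + 17²)*1 + 1/(2*(1²))) = 1/(√(441 + 289)*1 + (½)/1) = 1/(√730*1 + (½)*1) = 1/(√730 + ½) = 1/(½ + √730)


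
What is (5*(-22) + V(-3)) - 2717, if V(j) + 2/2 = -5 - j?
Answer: -2830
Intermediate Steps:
V(j) = -6 - j (V(j) = -1 + (-5 - j) = -6 - j)
(5*(-22) + V(-3)) - 2717 = (5*(-22) + (-6 - 1*(-3))) - 2717 = (-110 + (-6 + 3)) - 2717 = (-110 - 3) - 2717 = -113 - 2717 = -2830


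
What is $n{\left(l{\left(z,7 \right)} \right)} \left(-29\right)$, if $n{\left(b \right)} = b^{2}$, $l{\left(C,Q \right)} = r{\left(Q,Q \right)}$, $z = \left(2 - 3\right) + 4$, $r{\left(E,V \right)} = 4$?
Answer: $-464$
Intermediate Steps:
$z = 3$ ($z = -1 + 4 = 3$)
$l{\left(C,Q \right)} = 4$
$n{\left(l{\left(z,7 \right)} \right)} \left(-29\right) = 4^{2} \left(-29\right) = 16 \left(-29\right) = -464$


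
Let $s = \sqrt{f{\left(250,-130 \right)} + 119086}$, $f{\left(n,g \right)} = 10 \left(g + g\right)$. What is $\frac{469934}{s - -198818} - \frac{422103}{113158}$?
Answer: $- \frac{3056293457989909}{2236481906017402} - \frac{234967 \sqrt{116486}}{19764240319} \approx -1.3706$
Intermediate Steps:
$f{\left(n,g \right)} = 20 g$ ($f{\left(n,g \right)} = 10 \cdot 2 g = 20 g$)
$s = \sqrt{116486}$ ($s = \sqrt{20 \left(-130\right) + 119086} = \sqrt{-2600 + 119086} = \sqrt{116486} \approx 341.3$)
$\frac{469934}{s - -198818} - \frac{422103}{113158} = \frac{469934}{\sqrt{116486} - -198818} - \frac{422103}{113158} = \frac{469934}{\sqrt{116486} + 198818} - \frac{422103}{113158} = \frac{469934}{198818 + \sqrt{116486}} - \frac{422103}{113158} = - \frac{422103}{113158} + \frac{469934}{198818 + \sqrt{116486}}$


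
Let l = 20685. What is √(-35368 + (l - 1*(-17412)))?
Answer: √2729 ≈ 52.240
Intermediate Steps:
√(-35368 + (l - 1*(-17412))) = √(-35368 + (20685 - 1*(-17412))) = √(-35368 + (20685 + 17412)) = √(-35368 + 38097) = √2729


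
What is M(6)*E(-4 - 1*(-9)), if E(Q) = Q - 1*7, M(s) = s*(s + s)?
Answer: -144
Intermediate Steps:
M(s) = 2*s**2 (M(s) = s*(2*s) = 2*s**2)
E(Q) = -7 + Q (E(Q) = Q - 7 = -7 + Q)
M(6)*E(-4 - 1*(-9)) = (2*6**2)*(-7 + (-4 - 1*(-9))) = (2*36)*(-7 + (-4 + 9)) = 72*(-7 + 5) = 72*(-2) = -144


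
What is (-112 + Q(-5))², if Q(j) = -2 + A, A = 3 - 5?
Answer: 13456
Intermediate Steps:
A = -2
Q(j) = -4 (Q(j) = -2 - 2 = -4)
(-112 + Q(-5))² = (-112 - 4)² = (-116)² = 13456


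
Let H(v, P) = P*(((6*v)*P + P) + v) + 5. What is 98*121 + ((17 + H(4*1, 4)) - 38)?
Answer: 12258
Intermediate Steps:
H(v, P) = 5 + P*(P + v + 6*P*v) (H(v, P) = P*((6*P*v + P) + v) + 5 = P*((P + 6*P*v) + v) + 5 = P*(P + v + 6*P*v) + 5 = 5 + P*(P + v + 6*P*v))
98*121 + ((17 + H(4*1, 4)) - 38) = 98*121 + ((17 + (5 + 4**2 + 4*(4*1) + 6*(4*1)*4**2)) - 38) = 11858 + ((17 + (5 + 16 + 4*4 + 6*4*16)) - 38) = 11858 + ((17 + (5 + 16 + 16 + 384)) - 38) = 11858 + ((17 + 421) - 38) = 11858 + (438 - 38) = 11858 + 400 = 12258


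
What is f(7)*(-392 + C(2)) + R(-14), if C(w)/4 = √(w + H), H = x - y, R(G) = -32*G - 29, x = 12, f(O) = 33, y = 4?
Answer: -12517 + 132*√10 ≈ -12100.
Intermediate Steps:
R(G) = -29 - 32*G
H = 8 (H = 12 - 1*4 = 12 - 4 = 8)
C(w) = 4*√(8 + w) (C(w) = 4*√(w + 8) = 4*√(8 + w))
f(7)*(-392 + C(2)) + R(-14) = 33*(-392 + 4*√(8 + 2)) + (-29 - 32*(-14)) = 33*(-392 + 4*√10) + (-29 + 448) = (-12936 + 132*√10) + 419 = -12517 + 132*√10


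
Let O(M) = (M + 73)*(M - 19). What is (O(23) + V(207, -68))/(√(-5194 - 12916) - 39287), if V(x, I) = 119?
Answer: -19761361/1543486479 - 503*I*√18110/1543486479 ≈ -0.012803 - 4.3856e-5*I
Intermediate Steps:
O(M) = (-19 + M)*(73 + M) (O(M) = (73 + M)*(-19 + M) = (-19 + M)*(73 + M))
(O(23) + V(207, -68))/(√(-5194 - 12916) - 39287) = ((-1387 + 23² + 54*23) + 119)/(√(-5194 - 12916) - 39287) = ((-1387 + 529 + 1242) + 119)/(√(-18110) - 39287) = (384 + 119)/(I*√18110 - 39287) = 503/(-39287 + I*√18110)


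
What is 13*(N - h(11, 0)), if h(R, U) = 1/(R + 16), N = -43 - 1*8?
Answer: -17914/27 ≈ -663.48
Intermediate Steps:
N = -51 (N = -43 - 8 = -51)
h(R, U) = 1/(16 + R)
13*(N - h(11, 0)) = 13*(-51 - 1/(16 + 11)) = 13*(-51 - 1/27) = 13*(-1378/27) = -17914/27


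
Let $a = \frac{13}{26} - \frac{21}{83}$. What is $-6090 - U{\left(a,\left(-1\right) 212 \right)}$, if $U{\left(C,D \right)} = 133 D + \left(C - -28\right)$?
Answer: $\frac{3664907}{166} \approx 22078.0$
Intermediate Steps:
$a = \frac{41}{166}$ ($a = 13 \cdot \frac{1}{26} - \frac{21}{83} = \frac{1}{2} - \frac{21}{83} = \frac{41}{166} \approx 0.24699$)
$U{\left(C,D \right)} = 28 + C + 133 D$ ($U{\left(C,D \right)} = 133 D + \left(C + 28\right) = 133 D + \left(28 + C\right) = 28 + C + 133 D$)
$-6090 - U{\left(a,\left(-1\right) 212 \right)} = -6090 - \left(28 + \frac{41}{166} + 133 \left(\left(-1\right) 212\right)\right) = -6090 - \left(28 + \frac{41}{166} + 133 \left(-212\right)\right) = -6090 - \left(28 + \frac{41}{166} - 28196\right) = -6090 - - \frac{4675847}{166} = -6090 + \frac{4675847}{166} = \frac{3664907}{166}$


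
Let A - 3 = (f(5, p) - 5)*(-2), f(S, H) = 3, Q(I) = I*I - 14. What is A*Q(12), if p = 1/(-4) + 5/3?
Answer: 910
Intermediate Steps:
Q(I) = -14 + I² (Q(I) = I² - 14 = -14 + I²)
p = 17/12 (p = 1*(-¼) + 5*(⅓) = -¼ + 5/3 = 17/12 ≈ 1.4167)
A = 7 (A = 3 + (3 - 5)*(-2) = 3 - 2*(-2) = 3 + 4 = 7)
A*Q(12) = 7*(-14 + 12²) = 7*(-14 + 144) = 7*130 = 910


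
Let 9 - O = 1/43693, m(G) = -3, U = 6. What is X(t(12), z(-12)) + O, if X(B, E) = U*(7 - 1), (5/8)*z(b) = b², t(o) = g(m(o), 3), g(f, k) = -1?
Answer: 1966184/43693 ≈ 45.000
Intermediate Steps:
t(o) = -1
z(b) = 8*b²/5
X(B, E) = 36 (X(B, E) = 6*(7 - 1) = 6*6 = 36)
O = 393236/43693 (O = 9 - 1/43693 = 393236/43693 ≈ 9.0000)
X(t(12), z(-12)) + O = 36 + 393236/43693 = 1966184/43693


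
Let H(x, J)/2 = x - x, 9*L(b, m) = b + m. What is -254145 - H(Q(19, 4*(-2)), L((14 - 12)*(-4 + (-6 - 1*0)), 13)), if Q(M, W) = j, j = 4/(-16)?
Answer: -254145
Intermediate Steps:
j = -¼ (j = 4*(-1/16) = -¼ ≈ -0.25000)
Q(M, W) = -¼
L(b, m) = b/9 + m/9 (L(b, m) = (b + m)/9 = b/9 + m/9)
H(x, J) = 0 (H(x, J) = 2*(x - x) = 2*0 = 0)
-254145 - H(Q(19, 4*(-2)), L((14 - 12)*(-4 + (-6 - 1*0)), 13)) = -254145 - 1*0 = -254145 + 0 = -254145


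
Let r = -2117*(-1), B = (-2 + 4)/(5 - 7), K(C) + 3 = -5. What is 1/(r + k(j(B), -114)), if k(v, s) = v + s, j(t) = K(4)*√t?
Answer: 2003/4012073 + 8*I/4012073 ≈ 0.00049924 + 1.994e-6*I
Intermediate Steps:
K(C) = -8 (K(C) = -3 - 5 = -8)
B = -1 (B = 2/(-2) = 2*(-½) = -1)
j(t) = -8*√t
r = 2117
k(v, s) = s + v
1/(r + k(j(B), -114)) = 1/(2117 + (-114 - 8*I)) = 1/(2003 - 8*I) = (2003 + 8*I)/4012073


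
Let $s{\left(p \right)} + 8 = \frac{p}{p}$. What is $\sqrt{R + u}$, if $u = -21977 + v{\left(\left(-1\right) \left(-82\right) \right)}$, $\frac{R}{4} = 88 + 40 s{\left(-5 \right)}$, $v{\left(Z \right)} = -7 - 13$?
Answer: $i \sqrt{22765} \approx 150.88 i$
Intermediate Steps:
$v{\left(Z \right)} = -20$
$s{\left(p \right)} = -7$ ($s{\left(p \right)} = -8 + \frac{p}{p} = -8 + 1 = -7$)
$R = -768$ ($R = 4 \left(88 + 40 \left(-7\right)\right) = 4 \left(88 - 280\right) = 4 \left(-192\right) = -768$)
$u = -21997$ ($u = -21977 - 20 = -21997$)
$\sqrt{R + u} = \sqrt{-768 - 21997} = \sqrt{-22765} = i \sqrt{22765}$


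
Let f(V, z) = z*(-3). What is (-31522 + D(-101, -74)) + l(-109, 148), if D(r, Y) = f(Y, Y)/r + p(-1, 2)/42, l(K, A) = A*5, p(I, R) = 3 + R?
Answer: -130586063/4242 ≈ -30784.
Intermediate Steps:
l(K, A) = 5*A
f(V, z) = -3*z
D(r, Y) = 5/42 - 3*Y/r (D(r, Y) = (-3*Y)/r + (3 + 2)/42 = -3*Y/r + 5*(1/42) = -3*Y/r + 5/42 = 5/42 - 3*Y/r)
(-31522 + D(-101, -74)) + l(-109, 148) = (-31522 + (5/42 - 3*(-74)/(-101))) + 5*148 = (-31522 + (5/42 - 3*(-74)*(-1/101))) + 740 = (-31522 + (5/42 - 222/101)) + 740 = (-31522 - 8819/4242) + 740 = -133725143/4242 + 740 = -130586063/4242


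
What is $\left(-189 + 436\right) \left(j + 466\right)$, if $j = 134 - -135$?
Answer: $181545$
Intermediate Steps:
$j = 269$ ($j = 134 + 135 = 269$)
$\left(-189 + 436\right) \left(j + 466\right) = \left(-189 + 436\right) \left(269 + 466\right) = 247 \cdot 735 = 181545$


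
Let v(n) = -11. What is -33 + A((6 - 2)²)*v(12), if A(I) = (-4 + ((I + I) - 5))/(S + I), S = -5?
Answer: -56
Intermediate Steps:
A(I) = (-9 + 2*I)/(-5 + I) (A(I) = (-4 + ((I + I) - 5))/(-5 + I) = (-4 + (2*I - 5))/(-5 + I) = (-4 + (-5 + 2*I))/(-5 + I) = (-9 + 2*I)/(-5 + I))
-33 + A((6 - 2)²)*v(12) = -33 + ((-9 + 2*(6 - 2)²)/(-5 + (6 - 2)²))*(-11) = -33 + ((-9 + 2*4²)/(-5 + 4²))*(-11) = -33 + ((-9 + 2*16)/(-5 + 16))*(-11) = -33 + ((-9 + 32)/11)*(-11) = -33 + ((1/11)*23)*(-11) = -33 + (23/11)*(-11) = -33 - 23 = -56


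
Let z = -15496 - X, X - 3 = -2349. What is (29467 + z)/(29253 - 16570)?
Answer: 16317/12683 ≈ 1.2865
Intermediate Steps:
X = -2346 (X = 3 - 2349 = -2346)
z = -13150 (z = -15496 - 1*(-2346) = -15496 + 2346 = -13150)
(29467 + z)/(29253 - 16570) = (29467 - 13150)/(29253 - 16570) = 16317/12683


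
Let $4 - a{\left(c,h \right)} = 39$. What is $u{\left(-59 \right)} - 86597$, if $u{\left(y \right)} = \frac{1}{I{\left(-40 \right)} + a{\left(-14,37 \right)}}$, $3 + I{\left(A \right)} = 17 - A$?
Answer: $- \frac{1645342}{19} \approx -86597.0$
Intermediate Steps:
$I{\left(A \right)} = 14 - A$ ($I{\left(A \right)} = -3 - \left(-17 + A\right) = 14 - A$)
$a{\left(c,h \right)} = -35$ ($a{\left(c,h \right)} = 4 - 39 = -35$)
$u{\left(y \right)} = \frac{1}{19}$ ($u{\left(y \right)} = \frac{1}{\left(14 - -40\right) - 35} = \frac{1}{\left(14 + 40\right) - 35} = \frac{1}{54 - 35} = \frac{1}{19}$)
$u{\left(-59 \right)} - 86597 = \frac{1}{19} - 86597 = - \frac{1645342}{19}$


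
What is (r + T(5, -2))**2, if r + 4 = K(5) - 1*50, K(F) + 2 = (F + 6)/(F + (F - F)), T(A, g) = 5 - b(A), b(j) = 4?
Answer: 69696/25 ≈ 2787.8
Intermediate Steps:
T(A, g) = 1 (T(A, g) = 5 - 1*4 = 5 - 4 = 1)
K(F) = -2 + (6 + F)/F (K(F) = -2 + (F + 6)/(F + (F - F)) = -2 + (6 + F)/(F + 0) = -2 + (6 + F)/F)
r = -269/5 (r = -4 + ((6 - 1*5)/5 - 1*50) = -4 + ((6 - 5)/5 - 50) = -4 + ((1/5)*1 - 50) = -4 + (1/5 - 50) = -4 - 249/5 = -269/5 ≈ -53.800)
(r + T(5, -2))**2 = (-269/5 + 1)**2 = (-264/5)**2 = 69696/25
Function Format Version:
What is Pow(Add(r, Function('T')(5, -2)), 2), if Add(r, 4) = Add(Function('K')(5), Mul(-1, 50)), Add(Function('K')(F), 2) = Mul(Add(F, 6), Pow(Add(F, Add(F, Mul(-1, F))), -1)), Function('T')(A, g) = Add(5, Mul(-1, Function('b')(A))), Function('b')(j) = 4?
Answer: Rational(69696, 25) ≈ 2787.8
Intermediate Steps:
Function('T')(A, g) = 1 (Function('T')(A, g) = Add(5, Mul(-1, 4)) = Add(5, -4) = 1)
Function('K')(F) = Add(-2, Mul(Pow(F, -1), Add(6, F))) (Function('K')(F) = Add(-2, Mul(Add(F, 6), Pow(Add(F, Add(F, Mul(-1, F))), -1))) = Add(-2, Mul(Add(6, F), Pow(Add(F, 0), -1))) = Add(-2, Mul(Add(6, F), Pow(F, -1))) = Add(-2, Mul(Pow(F, -1), Add(6, F))))
r = Rational(-269, 5) (r = Add(-4, Add(Mul(Pow(5, -1), Add(6, Mul(-1, 5))), Mul(-1, 50))) = Add(-4, Add(Mul(Rational(1, 5), Add(6, -5)), -50)) = Add(-4, Add(Mul(Rational(1, 5), 1), -50)) = Add(-4, Add(Rational(1, 5), -50)) = Add(-4, Rational(-249, 5)) = Rational(-269, 5) ≈ -53.800)
Pow(Add(r, Function('T')(5, -2)), 2) = Pow(Add(Rational(-269, 5), 1), 2) = Pow(Rational(-264, 5), 2) = Rational(69696, 25)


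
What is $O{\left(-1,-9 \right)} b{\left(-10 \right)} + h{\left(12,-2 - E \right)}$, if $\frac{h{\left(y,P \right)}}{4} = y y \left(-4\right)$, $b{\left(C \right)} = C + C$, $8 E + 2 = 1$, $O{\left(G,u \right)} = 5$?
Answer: $-2404$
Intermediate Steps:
$E = - \frac{1}{8}$ ($E = - \frac{1}{4} + \frac{1}{8} \cdot 1 = - \frac{1}{4} + \frac{1}{8} = - \frac{1}{8} \approx -0.125$)
$b{\left(C \right)} = 2 C$
$h{\left(y,P \right)} = - 16 y^{2}$ ($h{\left(y,P \right)} = 4 y y \left(-4\right) = 4 y^{2} \left(-4\right) = 4 \left(- 4 y^{2}\right) = - 16 y^{2}$)
$O{\left(-1,-9 \right)} b{\left(-10 \right)} + h{\left(12,-2 - E \right)} = 5 \cdot 2 \left(-10\right) - 16 \cdot 12^{2} = 5 \left(-20\right) - 2304 = -100 - 2304 = -2404$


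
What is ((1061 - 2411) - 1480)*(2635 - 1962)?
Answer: -1904590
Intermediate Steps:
((1061 - 2411) - 1480)*(2635 - 1962) = (-1350 - 1480)*673 = -2830*673 = -1904590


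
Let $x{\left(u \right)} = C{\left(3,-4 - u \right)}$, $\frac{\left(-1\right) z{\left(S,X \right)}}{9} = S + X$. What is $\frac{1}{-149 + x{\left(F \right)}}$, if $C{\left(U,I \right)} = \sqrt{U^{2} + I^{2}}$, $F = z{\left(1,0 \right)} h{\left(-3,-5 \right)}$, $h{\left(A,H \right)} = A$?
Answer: $- \frac{149}{21231} - \frac{\sqrt{970}}{21231} \approx -0.008485$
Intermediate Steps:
$z{\left(S,X \right)} = - 9 S - 9 X$ ($z{\left(S,X \right)} = - 9 \left(S + X\right) = - 9 S - 9 X$)
$F = 27$ ($F = \left(\left(-9\right) 1 - 0\right) \left(-3\right) = \left(-9 + 0\right) \left(-3\right) = \left(-9\right) \left(-3\right) = 27$)
$C{\left(U,I \right)} = \sqrt{I^{2} + U^{2}}$
$x{\left(u \right)} = \sqrt{9 + \left(-4 - u\right)^{2}}$ ($x{\left(u \right)} = \sqrt{\left(-4 - u\right)^{2} + 3^{2}} = \sqrt{\left(-4 - u\right)^{2} + 9} = \sqrt{9 + \left(-4 - u\right)^{2}}$)
$\frac{1}{-149 + x{\left(F \right)}} = \frac{1}{-149 + \sqrt{9 + \left(4 + 27\right)^{2}}} = \frac{1}{-149 + \sqrt{9 + 31^{2}}} = \frac{1}{-149 + \sqrt{9 + 961}} = \frac{1}{-149 + \sqrt{970}}$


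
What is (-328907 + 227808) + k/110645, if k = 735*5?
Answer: -2237219036/22129 ≈ -1.0110e+5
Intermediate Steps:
k = 3675
(-328907 + 227808) + k/110645 = (-328907 + 227808) + 3675/110645 = -101099 + 3675*(1/110645) = -101099 + 735/22129 = -2237219036/22129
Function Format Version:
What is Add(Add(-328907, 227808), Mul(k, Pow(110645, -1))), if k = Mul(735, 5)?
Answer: Rational(-2237219036, 22129) ≈ -1.0110e+5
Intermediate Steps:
k = 3675
Add(Add(-328907, 227808), Mul(k, Pow(110645, -1))) = Add(Add(-328907, 227808), Mul(3675, Pow(110645, -1))) = Add(-101099, Mul(3675, Rational(1, 110645))) = Add(-101099, Rational(735, 22129)) = Rational(-2237219036, 22129)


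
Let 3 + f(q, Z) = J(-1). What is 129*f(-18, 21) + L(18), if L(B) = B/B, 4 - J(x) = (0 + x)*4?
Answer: 646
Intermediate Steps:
J(x) = 4 - 4*x (J(x) = 4 - (0 + x)*4 = 4 - x*4 = 4 - 4*x)
f(q, Z) = 5 (f(q, Z) = -3 + (4 - 4*(-1)) = -3 + (4 + 4) = -3 + 8 = 5)
L(B) = 1
129*f(-18, 21) + L(18) = 129*5 + 1 = 645 + 1 = 646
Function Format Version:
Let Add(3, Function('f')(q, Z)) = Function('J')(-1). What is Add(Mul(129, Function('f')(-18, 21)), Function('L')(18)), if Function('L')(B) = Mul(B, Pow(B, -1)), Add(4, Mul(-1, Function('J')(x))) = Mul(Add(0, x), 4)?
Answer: 646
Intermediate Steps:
Function('J')(x) = Add(4, Mul(-4, x)) (Function('J')(x) = Add(4, Mul(-1, Mul(Add(0, x), 4))) = Add(4, Mul(-1, Mul(x, 4))) = Add(4, Mul(-1, Mul(4, x))) = Add(4, Mul(-4, x)))
Function('f')(q, Z) = 5 (Function('f')(q, Z) = Add(-3, Add(4, Mul(-4, -1))) = Add(-3, Add(4, 4)) = Add(-3, 8) = 5)
Function('L')(B) = 1
Add(Mul(129, Function('f')(-18, 21)), Function('L')(18)) = Add(Mul(129, 5), 1) = Add(645, 1) = 646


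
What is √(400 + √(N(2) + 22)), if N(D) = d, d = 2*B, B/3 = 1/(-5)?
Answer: √(10000 + 10*√130)/5 ≈ 20.114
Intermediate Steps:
B = -⅗ (B = 3/(-5) = 3*(-⅕) = -⅗ ≈ -0.60000)
d = -6/5 (d = 2*(-⅗) = -6/5 ≈ -1.2000)
N(D) = -6/5
√(400 + √(N(2) + 22)) = √(400 + √(-6/5 + 22)) = √(400 + √(104/5)) = √(400 + 2*√130/5)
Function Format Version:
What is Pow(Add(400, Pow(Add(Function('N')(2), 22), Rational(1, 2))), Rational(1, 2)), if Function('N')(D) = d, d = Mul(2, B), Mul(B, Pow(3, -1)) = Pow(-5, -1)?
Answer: Mul(Rational(1, 5), Pow(Add(10000, Mul(10, Pow(130, Rational(1, 2)))), Rational(1, 2))) ≈ 20.114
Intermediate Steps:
B = Rational(-3, 5) (B = Mul(3, Pow(-5, -1)) = Mul(3, Rational(-1, 5)) = Rational(-3, 5) ≈ -0.60000)
d = Rational(-6, 5) (d = Mul(2, Rational(-3, 5)) = Rational(-6, 5) ≈ -1.2000)
Function('N')(D) = Rational(-6, 5)
Pow(Add(400, Pow(Add(Function('N')(2), 22), Rational(1, 2))), Rational(1, 2)) = Pow(Add(400, Pow(Add(Rational(-6, 5), 22), Rational(1, 2))), Rational(1, 2)) = Pow(Add(400, Pow(Rational(104, 5), Rational(1, 2))), Rational(1, 2)) = Pow(Add(400, Mul(Rational(2, 5), Pow(130, Rational(1, 2)))), Rational(1, 2))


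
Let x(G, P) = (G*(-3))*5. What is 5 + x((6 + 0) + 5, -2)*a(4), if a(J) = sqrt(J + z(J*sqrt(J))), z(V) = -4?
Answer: 5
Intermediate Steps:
a(J) = sqrt(-4 + J) (a(J) = sqrt(J - 4) = sqrt(-4 + J))
x(G, P) = -15*G (x(G, P) = -3*G*5 = -15*G)
5 + x((6 + 0) + 5, -2)*a(4) = 5 + (-15*((6 + 0) + 5))*sqrt(-4 + 4) = 5 + (-15*(6 + 5))*sqrt(0) = 5 - 15*11*0 = 5 - 165*0 = 5 + 0 = 5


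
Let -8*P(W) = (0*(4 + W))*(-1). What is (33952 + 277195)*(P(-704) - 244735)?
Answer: -76148561045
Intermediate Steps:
P(W) = 0 (P(W) = -0*(4 + W)*(-1)/8 = -0*(-1) = -1/8*0 = 0)
(33952 + 277195)*(P(-704) - 244735) = (33952 + 277195)*(0 - 244735) = 311147*(-244735) = -76148561045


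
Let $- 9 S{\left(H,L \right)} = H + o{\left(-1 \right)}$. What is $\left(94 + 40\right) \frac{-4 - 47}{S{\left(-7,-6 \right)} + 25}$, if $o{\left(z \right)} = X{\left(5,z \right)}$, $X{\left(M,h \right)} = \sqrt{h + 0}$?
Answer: $- \frac{14269392}{53825} - \frac{61506 i}{53825} \approx -265.11 - 1.1427 i$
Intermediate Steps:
$X{\left(M,h \right)} = \sqrt{h}$
$o{\left(z \right)} = \sqrt{z}$
$S{\left(H,L \right)} = - \frac{i}{9} - \frac{H}{9}$ ($S{\left(H,L \right)} = - \frac{H + \sqrt{-1}}{9} = - \frac{H + i}{9} = - \frac{i + H}{9} = - \frac{i}{9} - \frac{H}{9}$)
$\left(94 + 40\right) \frac{-4 - 47}{S{\left(-7,-6 \right)} + 25} = \left(94 + 40\right) \frac{-4 - 47}{\left(- \frac{i}{9} - - \frac{7}{9}\right) + 25} = 134 \left(- \frac{51}{\left(- \frac{i}{9} + \frac{7}{9}\right) + 25}\right) = 134 \left(- \frac{51}{\left(\frac{7}{9} - \frac{i}{9}\right) + 25}\right) = 134 \left(- \frac{51}{\frac{232}{9} - \frac{i}{9}}\right) = 134 \left(- 51 \frac{81 \left(\frac{232}{9} + \frac{i}{9}\right)}{53825}\right) = 134 \left(- \frac{4131 \left(\frac{232}{9} + \frac{i}{9}\right)}{53825}\right) = - \frac{553554 \left(\frac{232}{9} + \frac{i}{9}\right)}{53825}$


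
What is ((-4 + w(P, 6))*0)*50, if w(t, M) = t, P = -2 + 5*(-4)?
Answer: 0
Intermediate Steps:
P = -22 (P = -2 - 20 = -22)
((-4 + w(P, 6))*0)*50 = ((-4 - 22)*0)*50 = -26*0*50 = 0*50 = 0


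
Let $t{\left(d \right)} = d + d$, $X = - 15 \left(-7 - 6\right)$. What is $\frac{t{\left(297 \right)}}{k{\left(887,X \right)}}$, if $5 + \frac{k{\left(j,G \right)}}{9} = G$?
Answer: $\frac{33}{95} \approx 0.34737$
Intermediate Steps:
$X = 195$ ($X = \left(-15\right) \left(-13\right) = 195$)
$k{\left(j,G \right)} = -45 + 9 G$
$t{\left(d \right)} = 2 d$
$\frac{t{\left(297 \right)}}{k{\left(887,X \right)}} = \frac{2 \cdot 297}{-45 + 9 \cdot 195} = \frac{594}{-45 + 1755} = \frac{594}{1710} = 594 \cdot \frac{1}{1710} = \frac{33}{95}$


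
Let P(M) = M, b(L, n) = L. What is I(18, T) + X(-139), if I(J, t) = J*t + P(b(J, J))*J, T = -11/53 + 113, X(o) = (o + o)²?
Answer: 4220828/53 ≈ 79638.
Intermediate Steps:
X(o) = 4*o² (X(o) = (2*o)² = 4*o²)
T = 5978/53 (T = -11*1/53 + 113 = -11/53 + 113 = 5978/53 ≈ 112.79)
I(J, t) = J² + J*t (I(J, t) = J*t + J*J = J*t + J² = J² + J*t)
I(18, T) + X(-139) = 18*(18 + 5978/53) + 4*(-139)² = 18*(6932/53) + 4*19321 = 124776/53 + 77284 = 4220828/53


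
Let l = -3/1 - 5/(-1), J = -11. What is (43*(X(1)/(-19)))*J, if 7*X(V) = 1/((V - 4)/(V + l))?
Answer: -473/133 ≈ -3.5564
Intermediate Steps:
l = 2 (l = -3*1 - 5*(-1) = -3 + 5 = 2)
X(V) = (2 + V)/(7*(-4 + V)) (X(V) = 1/(7*(((V - 4)/(V + 2)))) = 1/(7*(((-4 + V)/(2 + V)))) = ((2 + V)/(-4 + V))/7 = (2 + V)/(7*(-4 + V)))
(43*(X(1)/(-19)))*J = (43*(((2 + 1)/(7*(-4 + 1)))/(-19)))*(-11) = (43*(((⅐)*3/(-3))*(-1/19)))*(-11) = (43*(((⅐)*(-⅓)*3)*(-1/19)))*(-11) = (43*(-⅐*(-1/19)))*(-11) = (43*(1/133))*(-11) = (43/133)*(-11) = -473/133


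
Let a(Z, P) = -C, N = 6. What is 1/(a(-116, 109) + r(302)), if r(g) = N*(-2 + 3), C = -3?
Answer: 1/9 ≈ 0.11111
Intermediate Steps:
a(Z, P) = 3 (a(Z, P) = -1*(-3) = 3)
r(g) = 6 (r(g) = 6*(-2 + 3) = 6*1 = 6)
1/(a(-116, 109) + r(302)) = 1/(3 + 6) = 1/9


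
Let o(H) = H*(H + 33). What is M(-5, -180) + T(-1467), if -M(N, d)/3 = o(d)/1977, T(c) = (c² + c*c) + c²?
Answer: 4254653493/659 ≈ 6.4562e+6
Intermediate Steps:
o(H) = H*(33 + H)
T(c) = 3*c² (T(c) = (c² + c²) + c² = 2*c² + c² = 3*c²)
M(N, d) = -d*(33 + d)/659 (M(N, d) = -3*d*(33 + d)/1977 = -d*(33 + d)/659)
M(-5, -180) + T(-1467) = -1/659*(-180)*(33 - 180) + 3*(-1467)² = -1/659*(-180)*(-147) + 3*2152089 = -26460/659 + 6456267 = 4254653493/659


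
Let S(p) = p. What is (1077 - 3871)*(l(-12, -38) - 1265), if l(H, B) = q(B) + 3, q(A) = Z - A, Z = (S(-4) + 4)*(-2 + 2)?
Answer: 3419856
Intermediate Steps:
Z = 0 (Z = (-4 + 4)*(-2 + 2) = 0*0 = 0)
q(A) = -A (q(A) = 0 - A = -A)
l(H, B) = 3 - B (l(H, B) = -B + 3 = 3 - B)
(1077 - 3871)*(l(-12, -38) - 1265) = (1077 - 3871)*((3 - 1*(-38)) - 1265) = -2794*((3 + 38) - 1265) = -2794*(41 - 1265) = -2794*(-1224) = 3419856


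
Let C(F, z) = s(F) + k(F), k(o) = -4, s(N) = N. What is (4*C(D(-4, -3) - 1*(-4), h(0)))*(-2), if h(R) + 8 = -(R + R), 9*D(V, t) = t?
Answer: 8/3 ≈ 2.6667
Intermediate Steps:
D(V, t) = t/9
h(R) = -8 - 2*R (h(R) = -8 - (R + R) = -8 - 2*R)
C(F, z) = -4 + F (C(F, z) = F - 4 = -4 + F)
(4*C(D(-4, -3) - 1*(-4), h(0)))*(-2) = (4*(-4 + ((⅑)*(-3) - 1*(-4))))*(-2) = (4*(-4 + (-⅓ + 4)))*(-2) = (4*(-4 + 11/3))*(-2) = (4*(-⅓))*(-2) = -4/3*(-2) = 8/3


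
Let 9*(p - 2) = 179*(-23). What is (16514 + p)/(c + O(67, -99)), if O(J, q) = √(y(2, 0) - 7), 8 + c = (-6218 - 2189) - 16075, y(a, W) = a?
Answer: -707893246/1079568189 - 144527*I*√5/5397840945 ≈ -0.65572 - 5.9871e-5*I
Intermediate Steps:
p = -4099/9 (p = 2 + (179*(-23))/9 = 2 + (⅑)*(-4117) = 2 - 4117/9 = -4099/9 ≈ -455.44)
c = -24490 (c = -8 + ((-6218 - 2189) - 16075) = -8 + (-8407 - 16075) = -8 - 24482 = -24490)
O(J, q) = I*√5 (O(J, q) = √(2 - 7) = √(-5) = I*√5)
(16514 + p)/(c + O(67, -99)) = (16514 - 4099/9)/(-24490 + I*√5) = 144527/(9*(-24490 + I*√5))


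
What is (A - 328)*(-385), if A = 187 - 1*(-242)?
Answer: -38885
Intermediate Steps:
A = 429 (A = 187 + 242 = 429)
(A - 328)*(-385) = (429 - 328)*(-385) = 101*(-385) = -38885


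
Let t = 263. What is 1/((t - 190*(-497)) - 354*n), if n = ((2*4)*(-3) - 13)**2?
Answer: -1/389933 ≈ -2.5645e-6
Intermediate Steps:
n = 1369 (n = (8*(-3) - 13)**2 = (-24 - 13)**2 = (-37)**2 = 1369)
1/((t - 190*(-497)) - 354*n) = 1/((263 - 190*(-497)) - 354*1369) = 1/((263 + 94430) - 484626) = 1/(94693 - 484626) = 1/(-389933) = -1/389933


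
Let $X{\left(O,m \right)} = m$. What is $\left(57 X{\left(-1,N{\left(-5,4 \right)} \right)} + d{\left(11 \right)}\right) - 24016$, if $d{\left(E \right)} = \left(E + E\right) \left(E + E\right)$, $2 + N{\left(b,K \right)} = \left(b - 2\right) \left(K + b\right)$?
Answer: $-23247$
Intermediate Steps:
$N{\left(b,K \right)} = -2 + \left(-2 + b\right) \left(K + b\right)$ ($N{\left(b,K \right)} = -2 + \left(b - 2\right) \left(K + b\right) = -2 + \left(-2 + b\right) \left(K + b\right)$)
$d{\left(E \right)} = 4 E^{2}$ ($d{\left(E \right)} = 2 E 2 E = 4 E^{2}$)
$\left(57 X{\left(-1,N{\left(-5,4 \right)} \right)} + d{\left(11 \right)}\right) - 24016 = \left(57 \left(-2 + \left(-5\right)^{2} - 8 - -10 + 4 \left(-5\right)\right) + 4 \cdot 11^{2}\right) - 24016 = \left(57 \left(-2 + 25 - 8 + 10 - 20\right) + 4 \cdot 121\right) - 24016 = \left(57 \cdot 5 + 484\right) - 24016 = \left(285 + 484\right) - 24016 = 769 - 24016 = -23247$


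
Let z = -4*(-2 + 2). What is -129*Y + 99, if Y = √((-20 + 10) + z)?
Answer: 99 - 129*I*√10 ≈ 99.0 - 407.93*I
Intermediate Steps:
z = 0 (z = -4*0 = 0)
Y = I*√10 (Y = √((-20 + 10) + 0) = √(-10 + 0) = √(-10) = I*√10 ≈ 3.1623*I)
-129*Y + 99 = -129*I*√10 + 99 = 99 - 129*I*√10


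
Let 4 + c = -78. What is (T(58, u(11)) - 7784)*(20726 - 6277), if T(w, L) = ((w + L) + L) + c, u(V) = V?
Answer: -112499914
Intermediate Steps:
c = -82 (c = -4 - 78 = -82)
T(w, L) = -82 + w + 2*L (T(w, L) = ((w + L) + L) - 82 = ((L + w) + L) - 82 = (w + 2*L) - 82 = -82 + w + 2*L)
(T(58, u(11)) - 7784)*(20726 - 6277) = ((-82 + 58 + 2*11) - 7784)*(20726 - 6277) = ((-82 + 58 + 22) - 7784)*14449 = (-2 - 7784)*14449 = -7786*14449 = -112499914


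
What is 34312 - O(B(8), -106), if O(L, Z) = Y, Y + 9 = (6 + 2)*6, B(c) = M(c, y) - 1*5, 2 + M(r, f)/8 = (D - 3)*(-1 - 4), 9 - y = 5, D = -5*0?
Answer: 34273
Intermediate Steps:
D = 0
y = 4 (y = 9 - 1*5 = 9 - 5 = 4)
M(r, f) = 104 (M(r, f) = -16 + 8*((0 - 3)*(-1 - 4)) = -16 + 8*(-3*(-5)) = -16 + 8*15 = -16 + 120 = 104)
B(c) = 99 (B(c) = 104 - 1*5 = 104 - 5 = 99)
Y = 39 (Y = -9 + (6 + 2)*6 = -9 + 8*6 = -9 + 48 = 39)
O(L, Z) = 39
34312 - O(B(8), -106) = 34312 - 1*39 = 34312 - 39 = 34273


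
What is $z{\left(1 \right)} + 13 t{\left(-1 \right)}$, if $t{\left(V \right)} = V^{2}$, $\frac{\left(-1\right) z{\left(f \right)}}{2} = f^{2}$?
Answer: $11$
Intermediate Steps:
$z{\left(f \right)} = - 2 f^{2}$
$z{\left(1 \right)} + 13 t{\left(-1 \right)} = - 2 \cdot 1^{2} + 13 \left(-1\right)^{2} = \left(-2\right) 1 + 13 \cdot 1 = -2 + 13 = 11$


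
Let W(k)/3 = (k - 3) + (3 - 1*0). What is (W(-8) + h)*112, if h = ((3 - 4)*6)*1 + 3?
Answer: -3024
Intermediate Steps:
W(k) = 3*k (W(k) = 3*((k - 3) + (3 - 1*0)) = 3*((-3 + k) + (3 + 0)) = 3*((-3 + k) + 3) = 3*k)
h = -3 (h = -1*6*1 + 3 = -6*1 + 3 = -6 + 3 = -3)
(W(-8) + h)*112 = (3*(-8) - 3)*112 = (-24 - 3)*112 = -27*112 = -3024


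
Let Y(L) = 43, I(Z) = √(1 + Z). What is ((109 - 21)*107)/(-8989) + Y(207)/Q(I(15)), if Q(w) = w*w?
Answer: 235871/143824 ≈ 1.6400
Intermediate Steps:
Q(w) = w²
((109 - 21)*107)/(-8989) + Y(207)/Q(I(15)) = ((109 - 21)*107)/(-8989) + 43/((√(1 + 15))²) = (88*107)*(-1/8989) + 43/((√16)²) = 9416*(-1/8989) + 43/(4²) = -9416/8989 + 43/16 = 235871/143824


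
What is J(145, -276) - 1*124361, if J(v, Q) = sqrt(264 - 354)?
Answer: -124361 + 3*I*sqrt(10) ≈ -1.2436e+5 + 9.4868*I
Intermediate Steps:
J(v, Q) = 3*I*sqrt(10) (J(v, Q) = sqrt(-90) = 3*I*sqrt(10))
J(145, -276) - 1*124361 = 3*I*sqrt(10) - 1*124361 = 3*I*sqrt(10) - 124361 = -124361 + 3*I*sqrt(10)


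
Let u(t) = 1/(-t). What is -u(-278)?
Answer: -1/278 ≈ -0.0035971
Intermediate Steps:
u(t) = -1/t
-u(-278) = -(-1)/(-278) = -(-1)*(-1)/278 = -1*1/278 = -1/278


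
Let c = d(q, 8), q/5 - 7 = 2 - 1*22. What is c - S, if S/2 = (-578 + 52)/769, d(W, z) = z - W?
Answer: 57189/769 ≈ 74.368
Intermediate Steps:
q = -65 (q = 35 + 5*(2 - 1*22) = 35 + 5*(2 - 22) = 35 + 5*(-20) = 35 - 100 = -65)
c = 73 (c = 8 - 1*(-65) = 8 + 65 = 73)
S = -1052/769 (S = 2*((-578 + 52)/769) = 2*(-526*1/769) = 2*(-526/769) = -1052/769 ≈ -1.3680)
c - S = 73 - 1*(-1052/769) = 73 + 1052/769 = 57189/769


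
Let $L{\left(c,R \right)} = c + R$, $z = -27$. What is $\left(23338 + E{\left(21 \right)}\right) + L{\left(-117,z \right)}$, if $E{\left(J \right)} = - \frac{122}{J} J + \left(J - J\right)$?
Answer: $23072$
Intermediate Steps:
$L{\left(c,R \right)} = R + c$
$E{\left(J \right)} = -122$ ($E{\left(J \right)} = -122 + 0 = -122$)
$\left(23338 + E{\left(21 \right)}\right) + L{\left(-117,z \right)} = \left(23338 - 122\right) - 144 = 23216 - 144 = 23072$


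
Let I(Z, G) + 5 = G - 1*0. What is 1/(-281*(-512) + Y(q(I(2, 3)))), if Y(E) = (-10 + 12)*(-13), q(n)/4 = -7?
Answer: 1/143846 ≈ 6.9519e-6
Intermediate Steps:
I(Z, G) = -5 + G (I(Z, G) = -5 + (G - 1*0) = -5 + (G + 0) = -5 + G)
q(n) = -28 (q(n) = 4*(-7) = -28)
Y(E) = -26 (Y(E) = 2*(-13) = -26)
1/(-281*(-512) + Y(q(I(2, 3)))) = 1/(-281*(-512) - 26) = 1/(143872 - 26) = 1/143846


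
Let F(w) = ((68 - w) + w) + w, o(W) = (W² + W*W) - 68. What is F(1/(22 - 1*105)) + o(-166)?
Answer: 4574295/83 ≈ 55112.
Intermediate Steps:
o(W) = -68 + 2*W² (o(W) = (W² + W²) - 68 = 2*W² - 68 = -68 + 2*W²)
F(w) = 68 + w
F(1/(22 - 1*105)) + o(-166) = (68 + 1/(22 - 1*105)) + (-68 + 2*(-166)²) = (68 + 1/(22 - 105)) + (-68 + 2*27556) = (68 + 1/(-83)) + (-68 + 55112) = (68 - 1/83) + 55044 = 5643/83 + 55044 = 4574295/83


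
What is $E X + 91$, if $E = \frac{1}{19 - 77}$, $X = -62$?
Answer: $\frac{2670}{29} \approx 92.069$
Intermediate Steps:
$E = - \frac{1}{58}$ ($E = \frac{1}{-58} = - \frac{1}{58} \approx -0.017241$)
$E X + 91 = \left(- \frac{1}{58}\right) \left(-62\right) + 91 = \frac{31}{29} + 91 = \frac{2670}{29}$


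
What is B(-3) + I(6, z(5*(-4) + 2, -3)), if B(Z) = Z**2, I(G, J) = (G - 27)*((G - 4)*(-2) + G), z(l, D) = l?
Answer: -33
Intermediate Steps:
I(G, J) = (-27 + G)*(8 - G) (I(G, J) = (-27 + G)*((-4 + G)*(-2) + G) = (-27 + G)*((8 - 2*G) + G) = (-27 + G)*(8 - G))
B(-3) + I(6, z(5*(-4) + 2, -3)) = (-3)**2 + (-216 - 1*6**2 + 35*6) = 9 + (-216 - 1*36 + 210) = 9 + (-216 - 36 + 210) = 9 - 42 = -33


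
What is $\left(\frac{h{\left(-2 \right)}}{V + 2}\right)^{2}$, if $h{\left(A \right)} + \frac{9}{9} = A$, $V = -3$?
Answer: $9$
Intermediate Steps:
$h{\left(A \right)} = -1 + A$
$\left(\frac{h{\left(-2 \right)}}{V + 2}\right)^{2} = \left(\frac{-1 - 2}{-3 + 2}\right)^{2} = \left(- \frac{3}{-1}\right)^{2} = \left(\left(-3\right) \left(-1\right)\right)^{2} = 3^{2} = 9$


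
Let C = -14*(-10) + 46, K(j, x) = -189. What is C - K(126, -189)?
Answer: 375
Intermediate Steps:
C = 186 (C = 140 + 46 = 186)
C - K(126, -189) = 186 - 1*(-189) = 186 + 189 = 375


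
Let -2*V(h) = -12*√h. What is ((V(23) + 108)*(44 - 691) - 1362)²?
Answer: 5421460896 + 553091832*√23 ≈ 8.0740e+9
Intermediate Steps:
V(h) = 6*√h (V(h) = -(-6)*√h = 6*√h)
((V(23) + 108)*(44 - 691) - 1362)² = ((6*√23 + 108)*(44 - 691) - 1362)² = ((108 + 6*√23)*(-647) - 1362)² = ((-69876 - 3882*√23) - 1362)² = (-71238 - 3882*√23)²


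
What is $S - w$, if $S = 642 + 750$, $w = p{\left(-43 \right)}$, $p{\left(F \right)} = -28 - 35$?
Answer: $1455$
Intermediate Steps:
$p{\left(F \right)} = -63$ ($p{\left(F \right)} = -28 - 35 = -63$)
$w = -63$
$S = 1392$
$S - w = 1392 - -63 = 1392 + 63 = 1455$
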